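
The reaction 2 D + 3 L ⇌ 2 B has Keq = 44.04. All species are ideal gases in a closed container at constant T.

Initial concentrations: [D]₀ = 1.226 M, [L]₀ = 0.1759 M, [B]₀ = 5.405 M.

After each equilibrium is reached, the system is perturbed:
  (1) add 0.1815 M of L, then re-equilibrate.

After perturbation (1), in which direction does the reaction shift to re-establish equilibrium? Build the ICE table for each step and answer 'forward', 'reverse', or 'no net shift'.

Direction: forward

Q₀ = 3571 vs Keq = 44.04 ⇒ Q>K, reverse
Step 1:
                   D          L          B
  I            1.226     0.1759      5.405
  C            0.304     0.4561     -0.304
  E             1.53      0.632      5.101
  solve Keq expr → x = -0.152; check Q = 44.04
Then add 0.1815 M of L.
Step 2:
                   D          L          B
  I             1.53     0.8135      5.101
  C         -0.09671    -0.1451    0.09671
  E            1.433     0.6684      5.198
  solve Keq expr → x = 0.04836; check Q = 44.04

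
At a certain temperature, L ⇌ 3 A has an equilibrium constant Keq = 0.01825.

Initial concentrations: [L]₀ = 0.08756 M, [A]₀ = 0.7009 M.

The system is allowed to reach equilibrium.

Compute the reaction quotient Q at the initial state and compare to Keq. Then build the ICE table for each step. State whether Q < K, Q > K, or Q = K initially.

Q₀ = 3.932; Q > K (proceeds reverse)

Q₀ = 3.932 vs Keq = 0.01825 ⇒ Q>K, reverse
Step 1:
                  L         A
  I         0.08756    0.7009
  C          0.1773   -0.5318
  E          0.2648    0.1691
  solve Keq expr → x = -0.1773; check Q = 0.01825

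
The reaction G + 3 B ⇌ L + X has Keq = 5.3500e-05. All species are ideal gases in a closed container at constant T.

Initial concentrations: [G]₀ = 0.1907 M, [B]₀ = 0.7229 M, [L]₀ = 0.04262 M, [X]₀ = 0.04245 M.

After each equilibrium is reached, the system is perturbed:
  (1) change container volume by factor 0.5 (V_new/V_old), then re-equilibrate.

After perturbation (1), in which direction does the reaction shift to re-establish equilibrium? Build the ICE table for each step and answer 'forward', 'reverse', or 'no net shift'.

Q₀ = 0.02511 vs Keq = 5.3500e-05 ⇒ Q>K, reverse
Step 1:
                   G          B          L          X
  Initial     0.1907     0.7229    0.04262    0.04245
  Change     0.03982     0.1195   -0.03982   -0.03982
  Equil       0.2305     0.8424   0.002801   0.002631
  solve Keq expr → x = -0.03982; check Q = 5.3500e-05
Then change container volume by factor 0.5 (V_new/V_old).
Step 2:
                   G          B          L          X
  Initial      0.461      1.685   0.005603   0.005263
  Change   -0.005217   -0.01565   0.005217   0.005217
  Equil       0.4558      1.669    0.01082    0.01048
  solve Keq expr → x = 0.005217; check Q = 5.3500e-05

Direction: forward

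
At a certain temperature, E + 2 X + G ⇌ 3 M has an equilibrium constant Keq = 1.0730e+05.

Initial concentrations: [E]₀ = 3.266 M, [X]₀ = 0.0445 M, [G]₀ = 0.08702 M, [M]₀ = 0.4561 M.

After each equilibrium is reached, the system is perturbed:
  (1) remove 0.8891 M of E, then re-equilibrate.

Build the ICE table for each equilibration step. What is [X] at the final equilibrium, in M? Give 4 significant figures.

[X]_eq = 0.002886 M

Q₀ = 168.6 vs Keq = 1.0730e+05 ⇒ Q<K, forward
Step 1:
                   E          X          G          M
  init         3.266     0.0445    0.08702     0.4561
  Δ         -0.02102   -0.04203   -0.02102    0.06305
  eq           3.245   0.002467      0.066     0.5191
  solve Keq expr → x = 0.02102; check Q = 1.0730e+05
Then remove 0.8891 M of E.
Step 2:
                   E          X          G          M
  init         2.356   0.002467      0.066     0.5191
  Δ       2.0923e-04 4.1846e-04 2.0923e-04 -6.2769e-04
  eq           2.356   0.002886    0.06621     0.5185
  solve Keq expr → x = -2.0923e-04; check Q = 1.0730e+05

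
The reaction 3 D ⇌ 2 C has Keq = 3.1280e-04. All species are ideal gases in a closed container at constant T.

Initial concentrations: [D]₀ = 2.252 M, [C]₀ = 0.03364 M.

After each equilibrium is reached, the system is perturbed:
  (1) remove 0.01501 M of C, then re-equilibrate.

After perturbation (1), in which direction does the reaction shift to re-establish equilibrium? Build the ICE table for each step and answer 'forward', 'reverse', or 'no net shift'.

Direction: forward

Q₀ = 9.9085e-05 vs Keq = 3.1280e-04 ⇒ Q<K, forward
Step 1:
                    D           C
  I             2.252     0.03364
  C            -0.037     0.02466
  E             2.215      0.0583
  solve Keq expr → x = 0.01233; check Q = 3.1280e-04
Then remove 0.01501 M of C.
Step 2:
                    D           C
  I             2.215     0.04329
  C          -0.02126     0.01417
  E             2.194     0.05747
  solve Keq expr → x = 0.007086; check Q = 3.1280e-04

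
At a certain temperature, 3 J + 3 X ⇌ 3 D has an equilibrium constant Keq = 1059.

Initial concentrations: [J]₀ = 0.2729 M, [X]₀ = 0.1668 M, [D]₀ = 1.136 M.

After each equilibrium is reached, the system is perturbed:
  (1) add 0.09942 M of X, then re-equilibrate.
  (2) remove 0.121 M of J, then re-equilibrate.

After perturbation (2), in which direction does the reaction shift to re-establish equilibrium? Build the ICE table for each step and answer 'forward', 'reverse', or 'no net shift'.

Q₀ = 1.5543e+04 vs Keq = 1059 ⇒ Q>K, reverse
Step 1:
                   J          X          D
  init        0.2729     0.1668      1.136
  Δ           0.1029     0.1029    -0.1029
  eq          0.3758     0.2697      1.033
  solve Keq expr → x = -0.0343; check Q = 1059
Then add 0.09942 M of X.
Step 2:
                   J          X          D
  init        0.3758     0.3691      1.033
  Δ         -0.04693   -0.04693    0.04693
  eq          0.3289     0.3222       1.08
  solve Keq expr → x = 0.01564; check Q = 1059
Then remove 0.121 M of J.
Step 3:
                   J          X          D
  init        0.2079     0.3222       1.08
  Δ          0.05691    0.05691   -0.05691
  eq          0.2648     0.3791      1.023
  solve Keq expr → x = -0.01897; check Q = 1059

Direction: reverse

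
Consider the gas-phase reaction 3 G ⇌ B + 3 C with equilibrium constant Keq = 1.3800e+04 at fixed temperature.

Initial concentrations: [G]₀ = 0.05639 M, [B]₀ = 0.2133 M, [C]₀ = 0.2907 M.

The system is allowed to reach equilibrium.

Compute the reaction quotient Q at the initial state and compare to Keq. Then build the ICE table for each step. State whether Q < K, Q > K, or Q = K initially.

Q₀ = 29.22; Q < K (proceeds forward)

Q₀ = 29.22 vs Keq = 1.3800e+04 ⇒ Q<K, forward
Step 1:
                    G           B           C
  Initial     0.05639      0.2133      0.2907
  Change     -0.04775     0.01592     0.04775
  Equil      0.008636      0.2292      0.3385
  solve Keq expr → x = 0.01592; check Q = 1.3800e+04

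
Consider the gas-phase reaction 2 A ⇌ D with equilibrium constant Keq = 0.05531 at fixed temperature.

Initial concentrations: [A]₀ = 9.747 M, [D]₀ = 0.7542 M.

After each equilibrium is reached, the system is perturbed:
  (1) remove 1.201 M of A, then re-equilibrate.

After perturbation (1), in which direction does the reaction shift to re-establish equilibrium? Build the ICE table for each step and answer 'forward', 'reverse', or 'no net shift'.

Q₀ = 0.007939 vs Keq = 0.05531 ⇒ Q<K, forward
Step 1:
                    A           D
  init          9.747      0.7542
  Δ            -3.214       1.607
  eq            6.533       2.361
  solve Keq expr → x = 1.607; check Q = 0.05531
Then remove 1.201 M of A.
Step 2:
                    A           D
  init          5.332       2.361
  Δ            0.6985     -0.3492
  eq            6.031       2.012
  solve Keq expr → x = -0.3492; check Q = 0.05531

Direction: reverse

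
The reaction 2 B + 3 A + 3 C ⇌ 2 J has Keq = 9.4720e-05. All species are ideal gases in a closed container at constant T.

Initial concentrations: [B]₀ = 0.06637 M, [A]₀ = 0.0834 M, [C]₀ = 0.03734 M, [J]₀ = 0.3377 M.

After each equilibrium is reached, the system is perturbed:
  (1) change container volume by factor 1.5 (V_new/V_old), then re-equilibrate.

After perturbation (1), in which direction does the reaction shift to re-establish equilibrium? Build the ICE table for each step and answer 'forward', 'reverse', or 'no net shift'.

Q₀ = 8.5723e+08 vs Keq = 9.4720e-05 ⇒ Q>K, reverse
Step 1:
                   B          A          C          J
  I          0.06637     0.0834    0.03734     0.3377
  C            0.337     0.5055     0.5055     -0.337
  E           0.4034     0.5889     0.5428 7.0950e-04
  solve Keq expr → x = -0.1685; check Q = 9.4720e-05
Then change container volume by factor 1.5 (V_new/V_old).
Step 2:
                   B          A          C          J
  I           0.2689     0.3926     0.3619 4.7300e-04
  C       3.3212e-04 4.9818e-04 4.9818e-04 -3.3212e-04
  E           0.2692     0.3931     0.3624 1.4088e-04
  solve Keq expr → x = -1.6606e-04; check Q = 9.4720e-05

Direction: reverse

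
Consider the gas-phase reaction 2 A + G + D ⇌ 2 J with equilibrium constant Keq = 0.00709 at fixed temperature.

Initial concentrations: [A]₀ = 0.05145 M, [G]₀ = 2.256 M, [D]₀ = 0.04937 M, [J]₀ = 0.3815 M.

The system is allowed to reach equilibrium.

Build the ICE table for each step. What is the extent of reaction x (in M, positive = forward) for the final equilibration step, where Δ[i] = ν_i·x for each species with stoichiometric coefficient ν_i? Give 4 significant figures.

x = -0.178 M

Q₀ = 493.6 vs Keq = 0.00709 ⇒ Q>K, reverse
Step 1:
                    A           G           D           J
  init        0.05145       2.256     0.04937      0.3815
  Δ             0.356       0.178       0.178      -0.356
  eq           0.4074       2.434      0.2274     0.02552
  solve Keq expr → x = -0.178; check Q = 0.00709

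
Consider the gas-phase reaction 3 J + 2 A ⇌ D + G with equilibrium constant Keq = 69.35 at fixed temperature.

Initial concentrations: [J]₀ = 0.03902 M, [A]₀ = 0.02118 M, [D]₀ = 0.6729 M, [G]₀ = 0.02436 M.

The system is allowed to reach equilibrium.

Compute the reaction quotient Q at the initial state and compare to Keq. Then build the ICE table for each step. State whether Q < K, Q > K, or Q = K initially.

Q₀ = 6.1506e+05 vs Keq = 69.35 ⇒ Q>K, reverse
Step 1:
                  J         A         D         G
  Initial   0.03902   0.02118    0.6729   0.02436
  Change    0.07107   0.04738  -0.02369  -0.02369
  Equil      0.1101   0.06856    0.6492 6.6996e-04
  solve Keq expr → x = -0.02369; check Q = 69.35

Q₀ = 6.1506e+05; Q > K (proceeds reverse)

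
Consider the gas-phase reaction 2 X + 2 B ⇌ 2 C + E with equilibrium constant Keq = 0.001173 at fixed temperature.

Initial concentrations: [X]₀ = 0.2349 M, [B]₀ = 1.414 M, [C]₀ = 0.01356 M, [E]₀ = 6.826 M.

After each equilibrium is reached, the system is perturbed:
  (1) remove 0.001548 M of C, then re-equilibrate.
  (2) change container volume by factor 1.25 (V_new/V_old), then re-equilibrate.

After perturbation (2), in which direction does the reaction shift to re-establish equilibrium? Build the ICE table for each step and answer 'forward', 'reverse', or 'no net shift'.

Direction: reverse

Q₀ = 0.01138 vs Keq = 0.001173 ⇒ Q>K, reverse
Step 1:
                    X           B           C           E
  Initial      0.2349       1.414     0.01356       6.826
  Change     0.009009    0.009009   -0.009009   -0.004504
  Equil        0.2439       1.423    0.004551       6.821
  solve Keq expr → x = -0.004504; check Q = 0.001173
Then remove 0.001548 M of C.
Step 2:
                    X           B           C           E
  Initial      0.2439       1.423    0.003003       6.821
  Change    -0.001515   -0.001515    0.001515  7.5734e-04
  Equil        0.2424       1.421    0.004518       6.822
  solve Keq expr → x = 7.5734e-04; check Q = 0.001173
Then change container volume by factor 1.25 (V_new/V_old).
Step 3:
                    X           B           C           E
  Initial      0.1939       1.137    0.003614       5.458
  Change   3.7423e-04  3.7423e-04 -3.7423e-04 -1.8711e-04
  Equil        0.1943       1.138     0.00324       5.458
  solve Keq expr → x = -1.8711e-04; check Q = 0.001173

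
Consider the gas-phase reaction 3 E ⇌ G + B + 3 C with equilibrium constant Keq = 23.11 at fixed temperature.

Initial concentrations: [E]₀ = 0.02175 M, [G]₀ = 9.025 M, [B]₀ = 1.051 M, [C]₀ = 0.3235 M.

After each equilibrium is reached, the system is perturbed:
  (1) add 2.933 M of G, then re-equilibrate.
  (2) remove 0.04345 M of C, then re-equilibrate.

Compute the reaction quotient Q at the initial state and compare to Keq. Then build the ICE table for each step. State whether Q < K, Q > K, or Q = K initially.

Q₀ = 3.1210e+04 vs Keq = 23.11 ⇒ Q>K, reverse
Step 1:
                    E           G           B           C
  Initial     0.02175       9.025       1.051      0.3235
  Change       0.1242    -0.04139    -0.04139     -0.1242
  Equil        0.1459       8.984        1.01      0.1993
  solve Keq expr → x = -0.04139; check Q = 23.11
Then add 2.933 M of G.
Step 2:
                    E           G           B           C
  Initial      0.1459       11.92        1.01      0.1993
  Change     0.007906   -0.002635   -0.002635   -0.007906
  Equil        0.1538       11.91       1.007      0.1914
  solve Keq expr → x = -0.002635; check Q = 23.11
Then remove 0.04345 M of C.
Step 3:
                    E           G           B           C
  Initial      0.1538       11.91       1.007       0.148
  Change     -0.01919    0.006397    0.006397     0.01919
  Equil        0.1346       11.92       1.013      0.1672
  solve Keq expr → x = 0.006397; check Q = 23.11

Q₀ = 3.1210e+04; Q > K (proceeds reverse)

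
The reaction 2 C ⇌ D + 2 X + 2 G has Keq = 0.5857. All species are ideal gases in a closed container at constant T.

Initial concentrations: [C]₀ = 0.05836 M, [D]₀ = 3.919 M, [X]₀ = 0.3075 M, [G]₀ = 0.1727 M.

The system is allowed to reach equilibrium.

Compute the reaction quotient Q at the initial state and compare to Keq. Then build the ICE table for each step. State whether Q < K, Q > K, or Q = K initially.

Q₀ = 3.245; Q > K (proceeds reverse)

Q₀ = 3.245 vs Keq = 0.5857 ⇒ Q>K, reverse
Step 1:
                    C           D           X           G
  I           0.05836       3.919      0.3075      0.1727
  C           0.03669    -0.01835    -0.03669    -0.03669
  E           0.09505       3.901      0.2708       0.136
  solve Keq expr → x = -0.01835; check Q = 0.5857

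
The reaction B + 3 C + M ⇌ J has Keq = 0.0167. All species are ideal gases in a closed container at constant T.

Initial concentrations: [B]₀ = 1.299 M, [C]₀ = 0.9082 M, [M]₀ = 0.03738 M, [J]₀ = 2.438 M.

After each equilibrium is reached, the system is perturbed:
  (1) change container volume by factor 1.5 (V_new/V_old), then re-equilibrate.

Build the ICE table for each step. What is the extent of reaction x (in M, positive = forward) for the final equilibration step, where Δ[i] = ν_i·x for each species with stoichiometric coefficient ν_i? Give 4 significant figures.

Q₀ = 67.03 vs Keq = 0.0167 ⇒ Q>K, reverse
Step 1:
                    B           C           M           J
  init          1.299      0.9082     0.03738       2.438
  Δ            0.8893       2.668      0.8893     -0.8893
  eq            2.188       3.576      0.9267       1.549
  solve Keq expr → x = -0.8893; check Q = 0.0167
Then change container volume by factor 1.5 (V_new/V_old).
Step 2:
                    B           C           M           J
  init          1.459       2.384      0.6178       1.032
  Δ            0.2544      0.7633      0.2544     -0.2544
  eq            1.713       3.147      0.8722       0.778
  solve Keq expr → x = -0.2544; check Q = 0.0167

x = -0.2544 M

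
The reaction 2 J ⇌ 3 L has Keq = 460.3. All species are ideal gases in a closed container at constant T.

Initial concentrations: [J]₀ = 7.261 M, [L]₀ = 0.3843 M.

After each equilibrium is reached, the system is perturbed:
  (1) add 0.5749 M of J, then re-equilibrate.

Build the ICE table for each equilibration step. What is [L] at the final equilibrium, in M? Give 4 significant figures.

[L]_eq = 9.945 M

Q₀ = 0.001077 vs Keq = 460.3 ⇒ Q<K, forward
Step 1:
                  J         L
  init        7.261    0.3843
  Δ           -5.94      8.91
  eq          1.321     9.295
  solve Keq expr → x = 2.97; check Q = 460.3
Then add 0.5749 M of J.
Step 2:
                  J         L
  init        1.896     9.295
  Δ         -0.4338    0.6507
  eq          1.462     9.945
  solve Keq expr → x = 0.2169; check Q = 460.3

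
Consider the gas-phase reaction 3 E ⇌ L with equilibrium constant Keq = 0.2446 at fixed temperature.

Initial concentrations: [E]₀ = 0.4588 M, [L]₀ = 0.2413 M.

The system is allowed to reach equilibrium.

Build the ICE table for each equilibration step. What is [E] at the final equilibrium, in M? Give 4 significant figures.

Q₀ = 2.499 vs Keq = 0.2446 ⇒ Q>K, reverse
Step 1:
                   E          L
  init        0.4588     0.2413
  Δ           0.3441    -0.1147
  eq          0.8029     0.1266
  solve Keq expr → x = -0.1147; check Q = 0.2446

[E]_eq = 0.8029 M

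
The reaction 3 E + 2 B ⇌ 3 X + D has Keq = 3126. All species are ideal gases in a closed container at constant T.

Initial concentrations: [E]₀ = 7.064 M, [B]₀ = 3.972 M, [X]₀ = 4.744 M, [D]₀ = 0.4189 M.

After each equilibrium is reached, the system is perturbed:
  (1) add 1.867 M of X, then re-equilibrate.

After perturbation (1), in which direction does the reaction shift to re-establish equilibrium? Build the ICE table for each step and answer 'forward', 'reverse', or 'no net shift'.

Direction: reverse

Q₀ = 0.008042 vs Keq = 3126 ⇒ Q<K, forward
Step 1:
                   E          B          X          D
  Initial      7.064      3.972      4.744     0.4189
  Change      -5.374     -3.583      5.374      1.791
  Equil         1.69     0.3895      10.12       2.21
  solve Keq expr → x = 1.791; check Q = 3126
Then add 1.867 M of X.
Step 2:
                   E          B          X          D
  Initial       1.69     0.3895      11.98       2.21
  Change     0.09586    0.06391   -0.09586   -0.03195
  Equil        1.786     0.4534      11.89      2.178
  solve Keq expr → x = -0.03195; check Q = 3126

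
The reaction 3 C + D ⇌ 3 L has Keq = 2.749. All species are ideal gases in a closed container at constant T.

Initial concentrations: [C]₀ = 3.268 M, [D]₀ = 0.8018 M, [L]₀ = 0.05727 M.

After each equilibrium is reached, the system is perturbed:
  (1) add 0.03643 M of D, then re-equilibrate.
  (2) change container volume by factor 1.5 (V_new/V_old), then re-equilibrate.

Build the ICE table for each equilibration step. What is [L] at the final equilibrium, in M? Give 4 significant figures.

[L]_eq = 1.024 M

Q₀ = 6.7123e-06 vs Keq = 2.749 ⇒ Q<K, forward
Step 1:
                    C           D           L
  I             3.268      0.8018     0.05727
  C            -1.541     -0.5136       1.541
  E             1.727      0.2882       1.598
  solve Keq expr → x = 0.5136; check Q = 2.749
Then add 0.03643 M of D.
Step 2:
                    C           D           L
  I             1.727      0.3246       1.598
  C          -0.02558   -0.008528     0.02558
  E             1.702      0.3161       1.624
  solve Keq expr → x = 0.008528; check Q = 2.749
Then change container volume by factor 1.5 (V_new/V_old).
Step 3:
                    C           D           L
  I             1.134      0.2107       1.082
  C           0.05842     0.01947    -0.05842
  E             1.193      0.2302       1.024
  solve Keq expr → x = -0.01947; check Q = 2.749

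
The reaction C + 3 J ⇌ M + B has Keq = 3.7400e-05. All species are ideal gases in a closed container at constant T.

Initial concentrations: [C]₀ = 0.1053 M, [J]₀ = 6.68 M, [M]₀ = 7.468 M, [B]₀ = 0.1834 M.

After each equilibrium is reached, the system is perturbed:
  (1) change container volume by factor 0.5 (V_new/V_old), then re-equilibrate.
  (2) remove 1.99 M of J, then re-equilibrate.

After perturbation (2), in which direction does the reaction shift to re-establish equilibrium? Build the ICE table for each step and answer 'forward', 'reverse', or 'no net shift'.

Q₀ = 0.04364 vs Keq = 3.7400e-05 ⇒ Q>K, reverse
Step 1:
                    C           J           M           B
  I            0.1053        6.68       7.468      0.1834
  C            0.1828      0.5485     -0.1828     -0.1828
  E            0.2881       7.229       7.285  5.5871e-04
  solve Keq expr → x = -0.1828; check Q = 3.7400e-05
Then change container volume by factor 0.5 (V_new/V_old).
Step 2:
                    C           J           M           B
  I            0.5763       14.46       14.57    0.001117
  C         -0.003316   -0.009949    0.003316    0.003316
  E             0.573       14.45       14.57    0.004434
  solve Keq expr → x = 0.003316; check Q = 3.7400e-05
Then remove 1.99 M of J.
Step 3:
                    C           J           M           B
  I             0.573       12.46       14.57    0.004434
  C           0.00158     0.00474    -0.00158    -0.00158
  E            0.5745       12.46       14.57    0.002854
  solve Keq expr → x = -0.00158; check Q = 3.7400e-05

Direction: reverse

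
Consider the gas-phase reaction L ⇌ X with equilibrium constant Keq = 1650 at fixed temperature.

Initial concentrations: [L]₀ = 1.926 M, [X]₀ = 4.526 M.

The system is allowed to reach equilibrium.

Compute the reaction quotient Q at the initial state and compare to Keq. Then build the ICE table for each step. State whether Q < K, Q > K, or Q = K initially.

Q₀ = 2.35; Q < K (proceeds forward)

Q₀ = 2.35 vs Keq = 1650 ⇒ Q<K, forward
Step 1:
                    L           X
  I             1.926       4.526
  C            -1.922       1.922
  E          0.003908       6.448
  solve Keq expr → x = 1.922; check Q = 1650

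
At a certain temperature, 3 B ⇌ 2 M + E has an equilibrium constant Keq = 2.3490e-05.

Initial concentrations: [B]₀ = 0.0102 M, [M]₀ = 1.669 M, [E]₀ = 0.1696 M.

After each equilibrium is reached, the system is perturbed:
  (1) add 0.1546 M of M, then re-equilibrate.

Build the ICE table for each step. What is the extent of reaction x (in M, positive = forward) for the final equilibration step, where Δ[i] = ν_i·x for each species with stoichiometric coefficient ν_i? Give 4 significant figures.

Q₀ = 4.4518e+05 vs Keq = 2.3490e-05 ⇒ Q>K, reverse
Step 1:
                  B         M         E
  init       0.0102     1.669    0.1696
  Δ          0.5088   -0.3392   -0.1696
  eq          0.519      1.33 1.8569e-06
  solve Keq expr → x = -0.1696; check Q = 2.3490e-05
Then add 0.1546 M of M.
Step 2:
                  B         M         E
  init        0.519     1.484 1.8569e-06
  Δ       1.0999e-06 -7.3329e-07 -3.6664e-07
  eq          0.519     1.484 1.4903e-06
  solve Keq expr → x = -3.6664e-07; check Q = 2.3490e-05

x = -3.6664e-07 M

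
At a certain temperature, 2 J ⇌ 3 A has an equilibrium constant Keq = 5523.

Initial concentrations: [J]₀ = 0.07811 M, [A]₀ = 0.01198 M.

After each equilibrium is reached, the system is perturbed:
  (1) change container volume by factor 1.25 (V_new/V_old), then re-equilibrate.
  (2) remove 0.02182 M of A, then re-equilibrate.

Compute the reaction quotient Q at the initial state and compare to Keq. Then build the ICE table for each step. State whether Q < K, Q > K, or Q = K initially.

Q₀ = 2.8181e-04 vs Keq = 5523 ⇒ Q<K, forward
Step 1:
                   J          A
  init       0.07811    0.01198
  Δ         -0.07749     0.1162
  eq      6.1779e-04     0.1282
  solve Keq expr → x = 0.03875; check Q = 5523
Then change container volume by factor 1.25 (V_new/V_old).
Step 2:
                   J          A
  init    4.9423e-04     0.1026
  Δ       -5.1676e-05 7.7514e-05
  eq      4.4255e-04     0.1027
  solve Keq expr → x = 2.5838e-05; check Q = 5523
Then remove 0.02182 M of A.
Step 3:
                   J          A
  init    4.4255e-04    0.08083
  Δ       -1.3218e-04 1.9827e-04
  eq      3.1037e-04    0.08103
  solve Keq expr → x = 6.6089e-05; check Q = 5523

Q₀ = 2.8181e-04; Q < K (proceeds forward)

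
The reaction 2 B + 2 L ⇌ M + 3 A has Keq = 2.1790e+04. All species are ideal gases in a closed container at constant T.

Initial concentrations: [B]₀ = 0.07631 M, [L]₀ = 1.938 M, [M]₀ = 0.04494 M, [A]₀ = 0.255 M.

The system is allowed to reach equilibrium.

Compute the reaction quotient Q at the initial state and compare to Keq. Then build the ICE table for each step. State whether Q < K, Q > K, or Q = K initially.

Q₀ = 0.03407 vs Keq = 2.1790e+04 ⇒ Q<K, forward
Step 1:
                   B          L          M          A
  init       0.07631      1.938    0.04494      0.255
  Δ         -0.07607   -0.07607    0.03804     0.1141
  eq      2.3503e-04      1.862    0.08298     0.3691
  solve Keq expr → x = 0.03804; check Q = 2.1790e+04

Q₀ = 0.03407; Q < K (proceeds forward)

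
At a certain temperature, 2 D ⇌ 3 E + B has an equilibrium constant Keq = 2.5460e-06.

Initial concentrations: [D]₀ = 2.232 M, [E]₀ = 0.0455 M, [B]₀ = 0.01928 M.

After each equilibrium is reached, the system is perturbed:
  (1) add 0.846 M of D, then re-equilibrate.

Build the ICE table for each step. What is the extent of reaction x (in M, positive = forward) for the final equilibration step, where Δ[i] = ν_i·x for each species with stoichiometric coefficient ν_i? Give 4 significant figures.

Q₀ = 3.6455e-07 vs Keq = 2.5460e-06 ⇒ Q<K, forward
Step 1:
                  D         E         B
  Initial     2.232    0.0455   0.01928
  Change   -0.01985   0.02978  0.009926
  Equil       2.212   0.07528   0.02921
  solve Keq expr → x = 0.009926; check Q = 2.5460e-06
Then add 0.846 M of D.
Step 2:
                  D         E         B
  Initial     3.058   0.07528   0.02921
  Change  -0.009055   0.01358  0.004528
  Equil       3.049   0.08886   0.03373
  solve Keq expr → x = 0.004528; check Q = 2.5460e-06

x = 0.004528 M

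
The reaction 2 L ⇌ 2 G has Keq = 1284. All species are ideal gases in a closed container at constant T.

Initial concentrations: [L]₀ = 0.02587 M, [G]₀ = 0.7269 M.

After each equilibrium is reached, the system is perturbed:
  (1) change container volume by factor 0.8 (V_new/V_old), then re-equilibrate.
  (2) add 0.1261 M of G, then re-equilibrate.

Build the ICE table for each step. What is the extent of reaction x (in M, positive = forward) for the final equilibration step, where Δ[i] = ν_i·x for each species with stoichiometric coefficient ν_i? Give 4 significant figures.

Q₀ = 789.5 vs Keq = 1284 ⇒ Q<K, forward
Step 1:
                  L         G
  Initial   0.02587    0.7269
  Change  -0.005433  0.005433
  Equil     0.02044    0.7323
  solve Keq expr → x = 0.002716; check Q = 1284
Then change container volume by factor 0.8 (V_new/V_old).
Step 2:
                  L         G
  Initial   0.02555    0.9154
  Change          0         0
  Equil     0.02555    0.9154
  solve Keq expr → x = 0; check Q = 1284
Then add 0.1261 M of G.
Step 3:
                  L         G
  Initial   0.02555     1.042
  Change   0.003424 -0.003424
  Equil     0.02897     1.038
  solve Keq expr → x = -0.001712; check Q = 1284

x = -0.001712 M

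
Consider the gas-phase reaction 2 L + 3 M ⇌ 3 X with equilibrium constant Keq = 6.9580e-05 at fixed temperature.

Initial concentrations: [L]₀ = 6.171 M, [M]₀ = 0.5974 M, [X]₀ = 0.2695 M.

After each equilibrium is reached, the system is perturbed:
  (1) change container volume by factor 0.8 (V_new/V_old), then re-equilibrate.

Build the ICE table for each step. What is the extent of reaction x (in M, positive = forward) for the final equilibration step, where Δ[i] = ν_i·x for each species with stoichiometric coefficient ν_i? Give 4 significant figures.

Q₀ = 0.002411 vs Keq = 6.9580e-05 ⇒ Q>K, reverse
Step 1:
                   L          M          X
  I            6.171     0.5974     0.2695
  C           0.1087      0.163     -0.163
  E             6.28     0.7604     0.1065
  solve Keq expr → x = -0.05435; check Q = 6.9580e-05
Then change container volume by factor 0.8 (V_new/V_old).
Step 2:
                   L          M          X
  I             7.85     0.9506     0.1331
  C         -0.01215   -0.01823    0.01823
  E            7.837     0.9323     0.1513
  solve Keq expr → x = 0.006076; check Q = 6.9580e-05

x = 0.006076 M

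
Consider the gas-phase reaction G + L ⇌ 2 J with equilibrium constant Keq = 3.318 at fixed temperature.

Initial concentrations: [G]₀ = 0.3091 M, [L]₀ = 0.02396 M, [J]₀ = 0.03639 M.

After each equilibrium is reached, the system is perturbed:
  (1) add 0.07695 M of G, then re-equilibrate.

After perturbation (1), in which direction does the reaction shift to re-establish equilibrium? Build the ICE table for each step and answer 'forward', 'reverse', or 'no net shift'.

Direction: forward

Q₀ = 0.1788 vs Keq = 3.318 ⇒ Q<K, forward
Step 1:
                  G         L         J
  Initial    0.3091   0.02396   0.03639
  Change    -0.0184   -0.0184   0.03681
  Equil      0.2907  0.005555    0.0732
  solve Keq expr → x = 0.0184; check Q = 3.318
Then add 0.07695 M of G.
Step 2:
                  G         L         J
  Initial    0.3676  0.005555    0.0732
  Change  -9.2600e-04 -9.2600e-04  0.001852
  Equil      0.3667  0.004629   0.07505
  solve Keq expr → x = 9.2600e-04; check Q = 3.318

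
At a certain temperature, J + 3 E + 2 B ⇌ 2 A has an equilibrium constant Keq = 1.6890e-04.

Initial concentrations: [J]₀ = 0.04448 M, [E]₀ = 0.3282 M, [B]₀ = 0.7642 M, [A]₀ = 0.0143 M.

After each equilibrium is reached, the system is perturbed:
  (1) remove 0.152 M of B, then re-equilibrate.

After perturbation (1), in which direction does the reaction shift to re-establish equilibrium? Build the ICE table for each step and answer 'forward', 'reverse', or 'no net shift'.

Direction: reverse

Q₀ = 0.2227 vs Keq = 1.6890e-04 ⇒ Q>K, reverse
Step 1:
                    J           E           B           A
  I           0.04448      0.3282      0.7642      0.0143
  C          0.006914     0.02074     0.01383    -0.01383
  E           0.05139      0.3489       0.778  4.7249e-04
  solve Keq expr → x = -0.006914; check Q = 1.6890e-04
Then remove 0.152 M of B.
Step 2:
                    J           E           B           A
  I           0.05139      0.3489       0.626  4.7249e-04
  C        4.5929e-05  1.3779e-04  9.1858e-05 -9.1858e-05
  E           0.05144      0.3491      0.6261  3.8063e-04
  solve Keq expr → x = -4.5929e-05; check Q = 1.6890e-04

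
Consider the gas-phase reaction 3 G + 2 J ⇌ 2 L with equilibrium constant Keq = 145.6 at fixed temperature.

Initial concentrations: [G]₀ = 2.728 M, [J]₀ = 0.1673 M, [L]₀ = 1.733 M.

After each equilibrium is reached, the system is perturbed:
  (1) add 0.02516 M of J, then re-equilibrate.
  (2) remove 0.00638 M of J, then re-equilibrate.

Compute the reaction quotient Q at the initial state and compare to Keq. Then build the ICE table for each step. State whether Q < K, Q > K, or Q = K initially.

Q₀ = 5.285; Q < K (proceeds forward)

Q₀ = 5.285 vs Keq = 145.6 ⇒ Q<K, forward
Step 1:
                    G           J           L
  init          2.728      0.1673       1.733
  Δ           -0.1936     -0.1291      0.1291
  eq            2.534     0.03825       1.862
  solve Keq expr → x = 0.06453; check Q = 145.6
Then add 0.02516 M of J.
Step 2:
                    G           J           L
  init          2.534     0.06341       1.862
  Δ          -0.03575    -0.02384     0.02384
  eq            2.499     0.03957       1.886
  solve Keq expr → x = 0.01192; check Q = 145.6
Then remove 0.00638 M of J.
Step 3:
                    G           J           L
  init          2.499     0.03319       1.886
  Δ           0.00906     0.00604    -0.00604
  eq            2.508     0.03923        1.88
  solve Keq expr → x = -0.00302; check Q = 145.6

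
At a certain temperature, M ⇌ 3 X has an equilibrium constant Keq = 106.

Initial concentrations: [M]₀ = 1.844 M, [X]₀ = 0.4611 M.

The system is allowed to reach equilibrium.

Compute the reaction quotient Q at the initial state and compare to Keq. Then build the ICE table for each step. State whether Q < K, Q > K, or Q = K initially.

Q₀ = 0.05316 vs Keq = 106 ⇒ Q<K, forward
Step 1:
                  M         X
  init        1.844    0.4611
  Δ          -1.205     3.615
  eq          0.639     4.076
  solve Keq expr → x = 1.205; check Q = 106

Q₀ = 0.05316; Q < K (proceeds forward)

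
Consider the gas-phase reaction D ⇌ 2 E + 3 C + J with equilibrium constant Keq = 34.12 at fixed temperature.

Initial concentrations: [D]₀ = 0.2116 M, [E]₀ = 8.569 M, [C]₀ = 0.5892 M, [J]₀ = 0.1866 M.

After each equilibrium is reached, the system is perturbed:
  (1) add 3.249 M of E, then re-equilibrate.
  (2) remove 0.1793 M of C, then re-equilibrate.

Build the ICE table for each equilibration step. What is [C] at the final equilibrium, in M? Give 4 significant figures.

[C]_eq = 0.5524 M

Q₀ = 13.24 vs Keq = 34.12 ⇒ Q<K, forward
Step 1:
                  D         E         C         J
  Initial    0.2116     8.569    0.5892    0.1866
  Change   -0.03863   0.07725    0.1159   0.03863
  Equil       0.173     8.646    0.7051    0.2252
  solve Keq expr → x = 0.03863; check Q = 34.12
Then add 3.249 M of E.
Step 2:
                  D         E         C         J
  Initial     0.173      11.9    0.7051    0.2252
  Change     0.0266   -0.0532   -0.0798   -0.0266
  Equil      0.1996     11.84    0.6253    0.1986
  solve Keq expr → x = -0.0266; check Q = 34.12
Then remove 0.1793 M of C.
Step 3:
                  D         E         C         J
  Initial    0.1996     11.84     0.446    0.1986
  Change   -0.03547   0.07093    0.1064   0.03547
  Equil      0.1641     11.91    0.5524    0.2341
  solve Keq expr → x = 0.03547; check Q = 34.12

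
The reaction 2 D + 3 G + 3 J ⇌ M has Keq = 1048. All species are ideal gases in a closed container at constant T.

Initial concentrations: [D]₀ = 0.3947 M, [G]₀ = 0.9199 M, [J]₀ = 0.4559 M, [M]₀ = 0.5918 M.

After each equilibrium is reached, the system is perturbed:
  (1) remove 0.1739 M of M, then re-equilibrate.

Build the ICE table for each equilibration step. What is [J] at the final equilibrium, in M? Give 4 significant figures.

Q₀ = 51.5 vs Keq = 1048 ⇒ Q<K, forward
Step 1:
                    D           G           J           M
  I            0.3947      0.9199      0.4559      0.5918
  C            -0.121     -0.1816     -0.1816     0.06052
  E            0.2737      0.7383      0.2743      0.6523
  solve Keq expr → x = 0.06052; check Q = 1048
Then remove 0.1739 M of M.
Step 2:
                    D           G           J           M
  I            0.2737      0.7383      0.2743      0.4784
  C         -0.009843    -0.01476    -0.01476    0.004921
  E            0.2638      0.7236      0.2596      0.4833
  solve Keq expr → x = 0.004921; check Q = 1048

[J]_eq = 0.2596 M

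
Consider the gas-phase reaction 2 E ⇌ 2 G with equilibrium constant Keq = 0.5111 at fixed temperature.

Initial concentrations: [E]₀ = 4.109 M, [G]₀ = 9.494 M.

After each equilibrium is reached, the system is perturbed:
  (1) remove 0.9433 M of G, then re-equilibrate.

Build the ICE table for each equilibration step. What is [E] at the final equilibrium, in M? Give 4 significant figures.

Q₀ = 5.339 vs Keq = 0.5111 ⇒ Q>K, reverse
Step 1:
                  E         G
  Initial     4.109     9.494
  Change      3.823    -3.823
  Equil       7.932     5.671
  solve Keq expr → x = -1.912; check Q = 0.5111
Then remove 0.9433 M of G.
Step 2:
                  E         G
  Initial     7.932     4.728
  Change    -0.5501    0.5501
  Equil       7.382     5.278
  solve Keq expr → x = 0.275; check Q = 0.5111

[E]_eq = 7.382 M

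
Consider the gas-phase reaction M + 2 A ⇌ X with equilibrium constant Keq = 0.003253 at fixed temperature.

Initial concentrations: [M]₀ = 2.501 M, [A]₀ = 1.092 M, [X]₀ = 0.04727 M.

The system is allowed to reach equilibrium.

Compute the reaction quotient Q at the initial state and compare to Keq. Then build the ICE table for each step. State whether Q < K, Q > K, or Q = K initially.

Q₀ = 0.01585; Q > K (proceeds reverse)

Q₀ = 0.01585 vs Keq = 0.003253 ⇒ Q>K, reverse
Step 1:
                   M          A          X
  Initial      2.501      1.092    0.04727
  Change     0.03608    0.07217   -0.03608
  Equil        2.537      1.164    0.01119
  solve Keq expr → x = -0.03608; check Q = 0.003253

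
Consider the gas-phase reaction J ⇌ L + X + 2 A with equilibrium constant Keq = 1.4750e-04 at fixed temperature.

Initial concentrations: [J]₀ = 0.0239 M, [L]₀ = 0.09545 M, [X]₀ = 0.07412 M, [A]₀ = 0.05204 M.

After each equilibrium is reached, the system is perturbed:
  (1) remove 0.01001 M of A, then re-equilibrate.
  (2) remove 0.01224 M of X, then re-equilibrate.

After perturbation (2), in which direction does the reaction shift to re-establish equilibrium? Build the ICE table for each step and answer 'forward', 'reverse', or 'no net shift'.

Q₀ = 8.0166e-04 vs Keq = 1.4750e-04 ⇒ Q>K, reverse
Step 1:
                  J         L         X         A
  I          0.0239   0.09545   0.07412   0.05204
  C         0.01064  -0.01064  -0.01064  -0.02128
  E         0.03454   0.08481   0.06348   0.03076
  solve Keq expr → x = -0.01064; check Q = 1.4750e-04
Then remove 0.01001 M of A.
Step 2:
                  J         L         X         A
  I         0.03454   0.08481   0.06348   0.02075
  C       -0.003525  0.003525  0.003525  0.007049
  E         0.03101   0.08834   0.06701    0.0278
  solve Keq expr → x = 0.003525; check Q = 1.4750e-04
Then remove 0.01224 M of X.
Step 3:
                  J         L         X         A
  I         0.03101   0.08834   0.05477    0.0278
  C       -0.001003  0.001003  0.001003  0.002007
  E         0.03001   0.08934   0.05577   0.02981
  solve Keq expr → x = 0.001003; check Q = 1.4750e-04

Direction: forward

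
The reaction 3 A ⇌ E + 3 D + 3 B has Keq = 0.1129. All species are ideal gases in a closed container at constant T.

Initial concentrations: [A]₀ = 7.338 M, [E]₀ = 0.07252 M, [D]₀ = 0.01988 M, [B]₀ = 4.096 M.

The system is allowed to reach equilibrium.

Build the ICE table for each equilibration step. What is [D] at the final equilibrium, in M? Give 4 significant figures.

Q₀ = 9.9095e-08 vs Keq = 0.1129 ⇒ Q<K, forward
Step 1:
                   A          E          D          B
  I            7.338    0.07252    0.01988      4.096
  C          -0.8656     0.2885     0.8656     0.8656
  E            6.472      0.361     0.8854      4.962
  solve Keq expr → x = 0.2885; check Q = 0.1129

[D]_eq = 0.8854 M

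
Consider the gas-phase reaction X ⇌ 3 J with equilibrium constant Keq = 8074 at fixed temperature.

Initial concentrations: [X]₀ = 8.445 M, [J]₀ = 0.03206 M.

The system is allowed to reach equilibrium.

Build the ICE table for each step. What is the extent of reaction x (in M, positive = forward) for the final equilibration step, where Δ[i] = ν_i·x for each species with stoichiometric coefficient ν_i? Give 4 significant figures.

Q₀ = 3.9020e-06 vs Keq = 8074 ⇒ Q<K, forward
Step 1:
                   X          J
  Initial      8.445    0.03206
  Change      -7.194      21.58
  Equil        1.251      21.61
  solve Keq expr → x = 7.194; check Q = 8074

x = 7.194 M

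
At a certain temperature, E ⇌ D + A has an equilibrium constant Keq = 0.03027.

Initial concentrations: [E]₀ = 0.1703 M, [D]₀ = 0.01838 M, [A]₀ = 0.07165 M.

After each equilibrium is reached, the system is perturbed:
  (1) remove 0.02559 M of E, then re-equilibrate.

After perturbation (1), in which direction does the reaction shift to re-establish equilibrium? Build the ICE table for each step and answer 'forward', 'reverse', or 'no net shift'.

Direction: reverse

Q₀ = 0.007733 vs Keq = 0.03027 ⇒ Q<K, forward
Step 1:
                    E           D           A
  I            0.1703     0.01838     0.07165
  C           -0.0262      0.0262      0.0262
  E            0.1441     0.04458     0.09785
  solve Keq expr → x = 0.0262; check Q = 0.03027
Then remove 0.02559 M of E.
Step 2:
                    E           D           A
  I            0.1185     0.04458     0.09785
  C          0.004608   -0.004608   -0.004608
  E            0.1231     0.03997     0.09324
  solve Keq expr → x = -0.004608; check Q = 0.03027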